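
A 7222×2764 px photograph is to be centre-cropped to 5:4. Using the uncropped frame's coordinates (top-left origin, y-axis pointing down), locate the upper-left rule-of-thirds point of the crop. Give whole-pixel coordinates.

(3035, 921)

7222/2764 > 5/4, so the 5:4 crop keeps the full height 2764 and trims width to 2764 × 5/4 = 3455.00 px.
Left offset = (7222 − 3455.00)/2 = 1883.50 px; top offset = 0.
Upper-left is one-third across and one-third down within the crop:
x = 1883.50 + 1 × 3455.00/3 ≈ 3035; y = 0.00 + 1 × 2764.00/3 ≈ 921.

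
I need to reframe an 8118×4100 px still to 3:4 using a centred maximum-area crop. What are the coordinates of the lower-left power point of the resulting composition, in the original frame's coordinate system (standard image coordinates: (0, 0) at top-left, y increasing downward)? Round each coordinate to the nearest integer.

8118/4100 > 3/4, so the 3:4 crop keeps the full height 4100 and trims width to 4100 × 3/4 = 3075.00 px.
Left offset = (8118 − 3075.00)/2 = 2521.50 px; top offset = 0.
Lower-left is one-third across and two-thirds down within the crop:
x = 2521.50 + 1 × 3075.00/3 ≈ 3547; y = 0.00 + 2 × 4100.00/3 ≈ 2733.

x = 3547 px, y = 2733 px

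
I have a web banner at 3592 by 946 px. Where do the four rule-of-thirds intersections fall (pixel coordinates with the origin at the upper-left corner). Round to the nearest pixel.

One third of 3592 is 1197.33; one third of 946 is 315.33.
Vertical third lines at x = 1197 and x = 2395; horizontal third lines at y = 315 and y = 631.

(1197, 315), (2395, 315), (1197, 631), (2395, 631)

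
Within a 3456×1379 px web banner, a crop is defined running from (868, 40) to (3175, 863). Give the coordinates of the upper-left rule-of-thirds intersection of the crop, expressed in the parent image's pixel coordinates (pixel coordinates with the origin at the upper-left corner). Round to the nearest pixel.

Crop width = 3175 − 868 = 2307 px; one third is 769.00 px.
Crop height = 863 − 40 = 823 px; one third is 274.33 px.
The upper-left point is one-third across and one-third down within the crop:
x = 868 + 1 × 769.00 ≈ 1637; y = 40 + 1 × 274.33 ≈ 314.

x = 1637 px, y = 314 px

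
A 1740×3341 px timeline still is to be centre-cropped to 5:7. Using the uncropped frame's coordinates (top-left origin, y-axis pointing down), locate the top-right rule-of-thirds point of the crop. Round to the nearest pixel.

x = 1160 px, y = 1265 px

1740/3341 < 5/7, so the 5:7 crop keeps the full width 1740 and trims height to 1740 × 7/5 = 2436.00 px.
Top offset = (3341 − 2436.00)/2 = 452.50 px; left offset = 0.
Top-right is two-thirds across and one-third down within the crop:
x = 0.00 + 2 × 1740.00/3 ≈ 1160; y = 452.50 + 1 × 2436.00/3 ≈ 1265.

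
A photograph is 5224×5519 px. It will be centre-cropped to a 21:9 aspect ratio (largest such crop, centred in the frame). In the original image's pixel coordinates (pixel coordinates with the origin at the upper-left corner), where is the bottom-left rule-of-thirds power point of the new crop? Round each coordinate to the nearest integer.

x = 1741 px, y = 3133 px

5224/5519 < 21/9, so the 21:9 crop keeps the full width 5224 and trims height to 5224 × 9/21 = 2238.86 px.
Top offset = (5519 − 2238.86)/2 = 1640.07 px; left offset = 0.
Bottom-left is one-third across and two-thirds down within the crop:
x = 0.00 + 1 × 5224.00/3 ≈ 1741; y = 1640.07 + 2 × 2238.86/3 ≈ 3133.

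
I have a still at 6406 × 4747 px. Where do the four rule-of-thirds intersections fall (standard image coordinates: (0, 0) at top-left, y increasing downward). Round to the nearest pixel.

One third of 6406 is 2135.33; one third of 4747 is 1582.33.
Vertical third lines at x = 2135 and x = 4271; horizontal third lines at y = 1582 and y = 3165.

(2135, 1582), (4271, 1582), (2135, 3165), (4271, 3165)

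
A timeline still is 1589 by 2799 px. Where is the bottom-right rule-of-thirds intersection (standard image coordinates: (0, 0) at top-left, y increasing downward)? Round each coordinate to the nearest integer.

The bottom-right point sits two-thirds of the way across and two-thirds of the way down.
x = 2 × 1589/3 ≈ 1059; y = 2 × 2799/3 ≈ 1866.

(1059, 1866)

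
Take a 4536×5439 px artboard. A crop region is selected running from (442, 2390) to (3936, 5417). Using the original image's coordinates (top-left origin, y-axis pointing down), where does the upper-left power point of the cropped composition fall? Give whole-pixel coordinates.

x = 1607 px, y = 3399 px

Crop width = 3936 − 442 = 3494 px; one third is 1164.67 px.
Crop height = 5417 − 2390 = 3027 px; one third is 1009.00 px.
The upper-left point is one-third across and one-third down within the crop:
x = 442 + 1 × 1164.67 ≈ 1607; y = 2390 + 1 × 1009.00 ≈ 3399.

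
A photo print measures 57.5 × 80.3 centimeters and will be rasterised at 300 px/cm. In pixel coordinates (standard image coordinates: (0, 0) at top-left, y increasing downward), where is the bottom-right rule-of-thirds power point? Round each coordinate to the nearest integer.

In pixels the canvas is 57.5 × 300 = 17250 wide and 80.3 × 300 = 24090 tall.
The bottom-right point is two-thirds across and two-thirds down:
x = 2 × 17250/3 ≈ 11500; y = 2 × 24090/3 ≈ 16060.

x = 11500 px, y = 16060 px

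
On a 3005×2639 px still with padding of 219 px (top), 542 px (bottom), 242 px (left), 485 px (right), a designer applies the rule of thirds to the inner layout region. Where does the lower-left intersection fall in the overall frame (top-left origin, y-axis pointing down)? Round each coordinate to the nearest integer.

x = 1001 px, y = 1471 px

Content width = 3005 − 242 − 485 = 2278 px; content height = 2639 − 219 − 542 = 1878 px.
Lower-left is one-third across and two-thirds down within the inner layout region.
x = 242 + 1 × 2278/3 = 242 + 759.33 ≈ 1001
y = 219 + 2 × 1878/3 = 219 + 1252.00 ≈ 1471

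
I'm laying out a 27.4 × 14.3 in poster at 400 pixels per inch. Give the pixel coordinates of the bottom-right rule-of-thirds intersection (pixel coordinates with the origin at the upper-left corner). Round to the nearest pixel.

(7307, 3813)

In pixels the canvas is 27.4 × 400 = 10960 wide and 14.3 × 400 = 5720 tall.
The bottom-right point is two-thirds across and two-thirds down:
x = 2 × 10960/3 ≈ 7307; y = 2 × 5720/3 ≈ 3813.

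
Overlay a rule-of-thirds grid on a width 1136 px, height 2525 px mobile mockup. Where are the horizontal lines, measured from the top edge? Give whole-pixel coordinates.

842 px and 1683 px

2525 / 3 = 841.67, so the horizontal lines sit at one and two thirds of 2525.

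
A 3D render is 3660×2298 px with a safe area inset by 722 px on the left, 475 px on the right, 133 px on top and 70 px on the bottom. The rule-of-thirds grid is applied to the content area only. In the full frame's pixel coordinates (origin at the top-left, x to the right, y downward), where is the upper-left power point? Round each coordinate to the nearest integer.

x = 1543 px, y = 831 px

Content width = 3660 − 722 − 475 = 2463 px; content height = 2298 − 133 − 70 = 2095 px.
Upper-left is one-third across and one-third down within the content area.
x = 722 + 1 × 2463/3 = 722 + 821.00 ≈ 1543
y = 133 + 1 × 2095/3 = 133 + 698.33 ≈ 831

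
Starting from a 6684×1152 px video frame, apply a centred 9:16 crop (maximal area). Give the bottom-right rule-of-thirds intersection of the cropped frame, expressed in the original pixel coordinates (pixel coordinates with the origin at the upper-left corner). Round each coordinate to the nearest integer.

6684/1152 > 9/16, so the 9:16 crop keeps the full height 1152 and trims width to 1152 × 9/16 = 648.00 px.
Left offset = (6684 − 648.00)/2 = 3018.00 px; top offset = 0.
Bottom-right is two-thirds across and two-thirds down within the crop:
x = 3018.00 + 2 × 648.00/3 ≈ 3450; y = 0.00 + 2 × 1152.00/3 ≈ 768.

(3450, 768)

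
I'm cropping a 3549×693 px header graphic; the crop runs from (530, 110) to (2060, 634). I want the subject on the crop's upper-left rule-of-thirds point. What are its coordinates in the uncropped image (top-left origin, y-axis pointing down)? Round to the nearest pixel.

Crop width = 2060 − 530 = 1530 px; one third is 510.00 px.
Crop height = 634 − 110 = 524 px; one third is 174.67 px.
The upper-left point is one-third across and one-third down within the crop:
x = 530 + 1 × 510.00 ≈ 1040; y = 110 + 1 × 174.67 ≈ 285.

(1040, 285)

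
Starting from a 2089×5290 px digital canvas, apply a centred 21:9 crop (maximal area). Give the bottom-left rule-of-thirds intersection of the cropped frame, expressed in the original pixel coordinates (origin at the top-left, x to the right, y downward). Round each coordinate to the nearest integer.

2089/5290 < 21/9, so the 21:9 crop keeps the full width 2089 and trims height to 2089 × 9/21 = 895.29 px.
Top offset = (5290 − 895.29)/2 = 2197.36 px; left offset = 0.
Bottom-left is one-third across and two-thirds down within the crop:
x = 0.00 + 1 × 2089.00/3 ≈ 696; y = 2197.36 + 2 × 895.29/3 ≈ 2794.

x = 696 px, y = 2794 px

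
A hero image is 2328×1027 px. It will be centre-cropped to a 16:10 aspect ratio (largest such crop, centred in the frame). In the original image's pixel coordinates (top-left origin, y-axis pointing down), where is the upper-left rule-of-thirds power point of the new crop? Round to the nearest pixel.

x = 890 px, y = 342 px

2328/1027 > 16/10, so the 16:10 crop keeps the full height 1027 and trims width to 1027 × 16/10 = 1643.20 px.
Left offset = (2328 − 1643.20)/2 = 342.40 px; top offset = 0.
Upper-left is one-third across and one-third down within the crop:
x = 342.40 + 1 × 1643.20/3 ≈ 890; y = 0.00 + 1 × 1027.00/3 ≈ 342.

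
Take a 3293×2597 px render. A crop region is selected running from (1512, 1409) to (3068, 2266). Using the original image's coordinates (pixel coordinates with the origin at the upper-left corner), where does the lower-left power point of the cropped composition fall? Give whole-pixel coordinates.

Crop width = 3068 − 1512 = 1556 px; one third is 518.67 px.
Crop height = 2266 − 1409 = 857 px; one third is 285.67 px.
The lower-left point is one-third across and two-thirds down within the crop:
x = 1512 + 1 × 518.67 ≈ 2031; y = 1409 + 2 × 285.67 ≈ 1980.

x = 2031 px, y = 1980 px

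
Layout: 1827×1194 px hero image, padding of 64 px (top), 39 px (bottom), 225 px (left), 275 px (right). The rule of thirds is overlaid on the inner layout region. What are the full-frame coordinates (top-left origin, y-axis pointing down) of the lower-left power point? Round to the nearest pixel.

x = 667 px, y = 791 px

Content width = 1827 − 225 − 275 = 1327 px; content height = 1194 − 64 − 39 = 1091 px.
Lower-left is one-third across and two-thirds down within the inner layout region.
x = 225 + 1 × 1327/3 = 225 + 442.33 ≈ 667
y = 64 + 2 × 1091/3 = 64 + 727.33 ≈ 791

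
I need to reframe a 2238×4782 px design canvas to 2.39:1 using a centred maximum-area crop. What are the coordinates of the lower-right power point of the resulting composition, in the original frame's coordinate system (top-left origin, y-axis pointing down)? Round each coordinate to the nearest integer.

2238/4782 < 2.39/1, so the 2.39:1 crop keeps the full width 2238 and trims height to 2238 × 1/2.39 = 936.40 px.
Top offset = (4782 − 936.40)/2 = 1922.80 px; left offset = 0.
Lower-right is two-thirds across and two-thirds down within the crop:
x = 0.00 + 2 × 2238.00/3 ≈ 1492; y = 1922.80 + 2 × 936.40/3 ≈ 2547.

x = 1492 px, y = 2547 px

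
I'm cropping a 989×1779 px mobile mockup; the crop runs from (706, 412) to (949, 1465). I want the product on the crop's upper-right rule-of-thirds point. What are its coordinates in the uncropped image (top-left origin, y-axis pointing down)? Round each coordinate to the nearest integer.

x = 868 px, y = 763 px

Crop width = 949 − 706 = 243 px; one third is 81.00 px.
Crop height = 1465 − 412 = 1053 px; one third is 351.00 px.
The upper-right point is two-thirds across and one-third down within the crop:
x = 706 + 2 × 81.00 ≈ 868; y = 412 + 1 × 351.00 ≈ 763.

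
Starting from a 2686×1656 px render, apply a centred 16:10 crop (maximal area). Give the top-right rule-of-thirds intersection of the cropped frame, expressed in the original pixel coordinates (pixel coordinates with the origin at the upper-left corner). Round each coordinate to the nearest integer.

x = 1785 px, y = 552 px

2686/1656 > 16/10, so the 16:10 crop keeps the full height 1656 and trims width to 1656 × 16/10 = 2649.60 px.
Left offset = (2686 − 2649.60)/2 = 18.20 px; top offset = 0.
Top-right is two-thirds across and one-third down within the crop:
x = 18.20 + 2 × 2649.60/3 ≈ 1785; y = 0.00 + 1 × 1656.00/3 ≈ 552.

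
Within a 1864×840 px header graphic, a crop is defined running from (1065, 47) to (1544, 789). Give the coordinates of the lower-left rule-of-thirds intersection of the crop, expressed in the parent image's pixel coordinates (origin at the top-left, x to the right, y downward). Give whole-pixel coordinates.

Crop width = 1544 − 1065 = 479 px; one third is 159.67 px.
Crop height = 789 − 47 = 742 px; one third is 247.33 px.
The lower-left point is one-third across and two-thirds down within the crop:
x = 1065 + 1 × 159.67 ≈ 1225; y = 47 + 2 × 247.33 ≈ 542.

(1225, 542)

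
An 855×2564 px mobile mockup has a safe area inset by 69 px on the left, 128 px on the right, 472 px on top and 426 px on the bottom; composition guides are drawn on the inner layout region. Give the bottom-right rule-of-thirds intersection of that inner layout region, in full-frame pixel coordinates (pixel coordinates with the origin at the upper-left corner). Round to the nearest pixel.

x = 508 px, y = 1583 px

Content width = 855 − 69 − 128 = 658 px; content height = 2564 − 472 − 426 = 1666 px.
Bottom-right is two-thirds across and two-thirds down within the inner layout region.
x = 69 + 2 × 658/3 = 69 + 438.67 ≈ 508
y = 472 + 2 × 1666/3 = 472 + 1110.67 ≈ 1583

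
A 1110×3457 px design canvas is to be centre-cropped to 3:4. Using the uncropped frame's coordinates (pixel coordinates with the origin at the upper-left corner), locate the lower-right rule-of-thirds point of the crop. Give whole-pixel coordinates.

(740, 1975)

1110/3457 < 3/4, so the 3:4 crop keeps the full width 1110 and trims height to 1110 × 4/3 = 1480.00 px.
Top offset = (3457 − 1480.00)/2 = 988.50 px; left offset = 0.
Lower-right is two-thirds across and two-thirds down within the crop:
x = 0.00 + 2 × 1110.00/3 ≈ 740; y = 988.50 + 2 × 1480.00/3 ≈ 1975.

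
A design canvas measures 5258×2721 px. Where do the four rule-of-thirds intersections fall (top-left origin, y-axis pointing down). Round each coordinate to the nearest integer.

One third of 5258 is 1752.67; one third of 2721 is 907.
Vertical third lines at x = 1753 and x = 3505; horizontal third lines at y = 907 and y = 1814.

(1753, 907), (3505, 907), (1753, 1814), (3505, 1814)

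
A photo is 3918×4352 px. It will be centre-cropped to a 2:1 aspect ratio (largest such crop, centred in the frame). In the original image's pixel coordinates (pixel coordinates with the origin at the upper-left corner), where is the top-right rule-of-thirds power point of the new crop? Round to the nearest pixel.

3918/4352 < 2/1, so the 2:1 crop keeps the full width 3918 and trims height to 3918 × 1/2 = 1959.00 px.
Top offset = (4352 − 1959.00)/2 = 1196.50 px; left offset = 0.
Top-right is two-thirds across and one-third down within the crop:
x = 0.00 + 2 × 3918.00/3 ≈ 2612; y = 1196.50 + 1 × 1959.00/3 ≈ 1850.

(2612, 1850)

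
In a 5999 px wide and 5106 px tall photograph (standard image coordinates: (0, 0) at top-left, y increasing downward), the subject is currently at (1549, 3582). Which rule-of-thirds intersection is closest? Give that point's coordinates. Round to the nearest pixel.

Third lines: x ∈ {2000, 3999}, y ∈ {1702, 3404}.
1549 is closer to x = 2000; 3582 is closer to y = 3404.
So the nearest intersection is the lower-left power point.

(2000, 3404)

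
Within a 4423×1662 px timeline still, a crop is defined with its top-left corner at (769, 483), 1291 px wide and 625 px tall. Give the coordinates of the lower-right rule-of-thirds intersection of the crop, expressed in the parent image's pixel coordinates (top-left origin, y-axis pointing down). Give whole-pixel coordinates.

(1630, 900)

One third of the crop width 1291 is 430.33 px.
One third of the crop height 625 is 208.33 px.
The lower-right point is two-thirds across and two-thirds down within the crop:
x = 769 + 2 × 430.33 ≈ 1630; y = 483 + 2 × 208.33 ≈ 900.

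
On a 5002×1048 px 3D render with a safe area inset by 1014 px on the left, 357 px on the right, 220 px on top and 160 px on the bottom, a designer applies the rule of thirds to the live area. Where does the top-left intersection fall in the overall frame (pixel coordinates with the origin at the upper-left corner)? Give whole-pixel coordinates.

Content width = 5002 − 1014 − 357 = 3631 px; content height = 1048 − 220 − 160 = 668 px.
Top-left is one-third across and one-third down within the live area.
x = 1014 + 1 × 3631/3 = 1014 + 1210.33 ≈ 2224
y = 220 + 1 × 668/3 = 220 + 222.67 ≈ 443

x = 2224 px, y = 443 px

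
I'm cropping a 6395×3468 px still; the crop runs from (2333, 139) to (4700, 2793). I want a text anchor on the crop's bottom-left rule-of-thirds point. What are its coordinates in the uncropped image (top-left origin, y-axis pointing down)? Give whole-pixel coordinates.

(3122, 1908)

Crop width = 4700 − 2333 = 2367 px; one third is 789.00 px.
Crop height = 2793 − 139 = 2654 px; one third is 884.67 px.
The bottom-left point is one-third across and two-thirds down within the crop:
x = 2333 + 1 × 789.00 ≈ 3122; y = 139 + 2 × 884.67 ≈ 1908.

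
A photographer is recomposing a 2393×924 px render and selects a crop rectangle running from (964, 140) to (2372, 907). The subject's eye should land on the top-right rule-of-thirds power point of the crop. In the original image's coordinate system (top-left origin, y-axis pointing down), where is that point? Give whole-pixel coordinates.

x = 1903 px, y = 396 px

Crop width = 2372 − 964 = 1408 px; one third is 469.33 px.
Crop height = 907 − 140 = 767 px; one third is 255.67 px.
The top-right point is two-thirds across and one-third down within the crop:
x = 964 + 2 × 469.33 ≈ 1903; y = 140 + 1 × 255.67 ≈ 396.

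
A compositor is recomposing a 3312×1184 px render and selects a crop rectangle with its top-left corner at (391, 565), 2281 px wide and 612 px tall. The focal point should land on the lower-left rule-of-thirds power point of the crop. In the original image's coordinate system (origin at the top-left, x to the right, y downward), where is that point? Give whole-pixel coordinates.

One third of the crop width 2281 is 760.33 px.
One third of the crop height 612 is 204.00 px.
The lower-left point is one-third across and two-thirds down within the crop:
x = 391 + 1 × 760.33 ≈ 1151; y = 565 + 2 × 204.00 ≈ 973.

(1151, 973)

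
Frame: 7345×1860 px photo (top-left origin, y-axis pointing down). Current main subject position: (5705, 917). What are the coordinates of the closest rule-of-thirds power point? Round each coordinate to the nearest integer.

x = 4897 px, y = 620 px

Third lines: x ∈ {2448, 4897}, y ∈ {620, 1240}.
5705 is closer to x = 4897; 917 is closer to y = 620.
So the nearest intersection is the upper-right power point.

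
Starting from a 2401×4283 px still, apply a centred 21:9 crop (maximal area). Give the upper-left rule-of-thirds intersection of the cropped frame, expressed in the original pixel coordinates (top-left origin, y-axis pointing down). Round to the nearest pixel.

2401/4283 < 21/9, so the 21:9 crop keeps the full width 2401 and trims height to 2401 × 9/21 = 1029.00 px.
Top offset = (4283 − 1029.00)/2 = 1627.00 px; left offset = 0.
Upper-left is one-third across and one-third down within the crop:
x = 0.00 + 1 × 2401.00/3 ≈ 800; y = 1627.00 + 1 × 1029.00/3 ≈ 1970.

(800, 1970)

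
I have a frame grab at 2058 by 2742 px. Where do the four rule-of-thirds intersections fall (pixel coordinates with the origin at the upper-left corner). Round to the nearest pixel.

One third of 2058 is 686; one third of 2742 is 914.
Vertical third lines at x = 686 and x = 1372; horizontal third lines at y = 914 and y = 1828.

(686, 914), (1372, 914), (686, 1828), (1372, 1828)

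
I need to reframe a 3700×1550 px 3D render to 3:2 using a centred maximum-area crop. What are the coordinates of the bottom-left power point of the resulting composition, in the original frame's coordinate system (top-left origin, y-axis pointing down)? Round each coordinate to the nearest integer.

3700/1550 > 3/2, so the 3:2 crop keeps the full height 1550 and trims width to 1550 × 3/2 = 2325.00 px.
Left offset = (3700 − 2325.00)/2 = 687.50 px; top offset = 0.
Bottom-left is one-third across and two-thirds down within the crop:
x = 687.50 + 1 × 2325.00/3 ≈ 1463; y = 0.00 + 2 × 1550.00/3 ≈ 1033.

x = 1463 px, y = 1033 px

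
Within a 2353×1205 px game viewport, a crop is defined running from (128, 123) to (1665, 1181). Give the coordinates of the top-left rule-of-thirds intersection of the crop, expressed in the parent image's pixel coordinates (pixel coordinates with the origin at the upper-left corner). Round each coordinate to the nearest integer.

x = 640 px, y = 476 px

Crop width = 1665 − 128 = 1537 px; one third is 512.33 px.
Crop height = 1181 − 123 = 1058 px; one third is 352.67 px.
The top-left point is one-third across and one-third down within the crop:
x = 128 + 1 × 512.33 ≈ 640; y = 123 + 1 × 352.67 ≈ 476.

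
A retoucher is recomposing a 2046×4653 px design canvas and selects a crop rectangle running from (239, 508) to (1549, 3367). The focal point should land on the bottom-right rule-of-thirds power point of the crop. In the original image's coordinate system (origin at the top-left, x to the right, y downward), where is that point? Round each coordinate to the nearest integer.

x = 1112 px, y = 2414 px

Crop width = 1549 − 239 = 1310 px; one third is 436.67 px.
Crop height = 3367 − 508 = 2859 px; one third is 953.00 px.
The bottom-right point is two-thirds across and two-thirds down within the crop:
x = 239 + 2 × 436.67 ≈ 1112; y = 508 + 2 × 953.00 ≈ 2414.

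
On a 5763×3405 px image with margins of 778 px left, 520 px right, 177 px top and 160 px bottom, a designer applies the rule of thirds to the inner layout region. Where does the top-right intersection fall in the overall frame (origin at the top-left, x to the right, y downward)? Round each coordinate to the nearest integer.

Content width = 5763 − 778 − 520 = 4465 px; content height = 3405 − 177 − 160 = 3068 px.
Top-right is two-thirds across and one-third down within the inner layout region.
x = 778 + 2 × 4465/3 = 778 + 2976.67 ≈ 3755
y = 177 + 1 × 3068/3 = 177 + 1022.67 ≈ 1200

(3755, 1200)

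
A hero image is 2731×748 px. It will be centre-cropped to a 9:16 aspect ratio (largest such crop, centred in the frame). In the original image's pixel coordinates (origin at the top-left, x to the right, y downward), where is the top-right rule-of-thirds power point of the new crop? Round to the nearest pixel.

(1436, 249)

2731/748 > 9/16, so the 9:16 crop keeps the full height 748 and trims width to 748 × 9/16 = 420.75 px.
Left offset = (2731 − 420.75)/2 = 1155.12 px; top offset = 0.
Top-right is two-thirds across and one-third down within the crop:
x = 1155.12 + 2 × 420.75/3 ≈ 1436; y = 0.00 + 1 × 748.00/3 ≈ 249.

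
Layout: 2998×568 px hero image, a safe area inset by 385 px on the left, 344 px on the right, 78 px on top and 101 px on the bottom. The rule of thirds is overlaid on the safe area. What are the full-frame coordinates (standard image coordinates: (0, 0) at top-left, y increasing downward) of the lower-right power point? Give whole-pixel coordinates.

x = 1898 px, y = 337 px

Content width = 2998 − 385 − 344 = 2269 px; content height = 568 − 78 − 101 = 389 px.
Lower-right is two-thirds across and two-thirds down within the safe area.
x = 385 + 2 × 2269/3 = 385 + 1512.67 ≈ 1898
y = 78 + 2 × 389/3 = 78 + 259.33 ≈ 337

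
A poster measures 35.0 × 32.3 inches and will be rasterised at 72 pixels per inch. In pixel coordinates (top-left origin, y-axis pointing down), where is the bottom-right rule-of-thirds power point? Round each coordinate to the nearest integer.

In pixels the canvas is 35.0 × 72 = 2520 wide and 32.3 × 72 = 2325.6 tall.
The bottom-right point is two-thirds across and two-thirds down:
x = 2 × 2520/3 ≈ 1680; y = 2 × 2325.6/3 ≈ 1550.

x = 1680 px, y = 1550 px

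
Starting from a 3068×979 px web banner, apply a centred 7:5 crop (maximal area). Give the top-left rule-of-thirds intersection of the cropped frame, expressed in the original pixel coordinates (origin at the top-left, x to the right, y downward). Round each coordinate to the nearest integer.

(1306, 326)

3068/979 > 7/5, so the 7:5 crop keeps the full height 979 and trims width to 979 × 7/5 = 1370.60 px.
Left offset = (3068 − 1370.60)/2 = 848.70 px; top offset = 0.
Top-left is one-third across and one-third down within the crop:
x = 848.70 + 1 × 1370.60/3 ≈ 1306; y = 0.00 + 1 × 979.00/3 ≈ 326.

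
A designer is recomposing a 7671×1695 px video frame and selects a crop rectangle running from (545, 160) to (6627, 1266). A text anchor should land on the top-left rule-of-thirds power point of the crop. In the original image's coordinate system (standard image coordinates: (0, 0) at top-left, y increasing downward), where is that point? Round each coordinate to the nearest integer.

Crop width = 6627 − 545 = 6082 px; one third is 2027.33 px.
Crop height = 1266 − 160 = 1106 px; one third is 368.67 px.
The top-left point is one-third across and one-third down within the crop:
x = 545 + 1 × 2027.33 ≈ 2572; y = 160 + 1 × 368.67 ≈ 529.

(2572, 529)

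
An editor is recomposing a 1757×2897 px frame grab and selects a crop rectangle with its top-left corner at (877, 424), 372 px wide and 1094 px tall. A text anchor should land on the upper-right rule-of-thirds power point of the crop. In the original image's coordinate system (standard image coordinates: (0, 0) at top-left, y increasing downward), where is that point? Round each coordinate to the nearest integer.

One third of the crop width 372 is 124.00 px.
One third of the crop height 1094 is 364.67 px.
The upper-right point is two-thirds across and one-third down within the crop:
x = 877 + 2 × 124.00 ≈ 1125; y = 424 + 1 × 364.67 ≈ 789.

(1125, 789)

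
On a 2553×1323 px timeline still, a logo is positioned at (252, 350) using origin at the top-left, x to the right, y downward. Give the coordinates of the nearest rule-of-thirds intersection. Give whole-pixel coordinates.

(851, 441)

Third lines: x ∈ {851, 1702}, y ∈ {441, 882}.
252 is closer to x = 851; 350 is closer to y = 441.
So the nearest intersection is the upper-left power point.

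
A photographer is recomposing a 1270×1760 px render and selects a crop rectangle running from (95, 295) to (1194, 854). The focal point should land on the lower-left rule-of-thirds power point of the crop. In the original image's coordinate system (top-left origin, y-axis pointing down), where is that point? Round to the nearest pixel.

Crop width = 1194 − 95 = 1099 px; one third is 366.33 px.
Crop height = 854 − 295 = 559 px; one third is 186.33 px.
The lower-left point is one-third across and two-thirds down within the crop:
x = 95 + 1 × 366.33 ≈ 461; y = 295 + 2 × 186.33 ≈ 668.

x = 461 px, y = 668 px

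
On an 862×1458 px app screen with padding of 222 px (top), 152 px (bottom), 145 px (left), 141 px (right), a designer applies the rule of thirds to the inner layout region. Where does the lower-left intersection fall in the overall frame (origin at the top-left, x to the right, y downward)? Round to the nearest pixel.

Content width = 862 − 145 − 141 = 576 px; content height = 1458 − 222 − 152 = 1084 px.
Lower-left is one-third across and two-thirds down within the inner layout region.
x = 145 + 1 × 576/3 = 145 + 192.00 ≈ 337
y = 222 + 2 × 1084/3 = 222 + 722.67 ≈ 945

x = 337 px, y = 945 px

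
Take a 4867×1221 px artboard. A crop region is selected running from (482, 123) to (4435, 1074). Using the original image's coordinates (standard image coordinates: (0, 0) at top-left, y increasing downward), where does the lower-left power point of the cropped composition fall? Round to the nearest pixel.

Crop width = 4435 − 482 = 3953 px; one third is 1317.67 px.
Crop height = 1074 − 123 = 951 px; one third is 317.00 px.
The lower-left point is one-third across and two-thirds down within the crop:
x = 482 + 1 × 1317.67 ≈ 1800; y = 123 + 2 × 317.00 ≈ 757.

x = 1800 px, y = 757 px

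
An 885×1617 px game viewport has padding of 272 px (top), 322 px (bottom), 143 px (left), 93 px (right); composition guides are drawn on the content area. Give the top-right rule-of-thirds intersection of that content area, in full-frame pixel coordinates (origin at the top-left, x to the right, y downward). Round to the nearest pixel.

x = 576 px, y = 613 px

Content width = 885 − 143 − 93 = 649 px; content height = 1617 − 272 − 322 = 1023 px.
Top-right is two-thirds across and one-third down within the content area.
x = 143 + 2 × 649/3 = 143 + 432.67 ≈ 576
y = 272 + 1 × 1023/3 = 272 + 341.00 ≈ 613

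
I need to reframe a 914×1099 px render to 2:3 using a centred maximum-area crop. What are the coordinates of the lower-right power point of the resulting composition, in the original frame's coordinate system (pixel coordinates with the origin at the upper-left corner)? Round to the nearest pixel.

x = 579 px, y = 733 px

914/1099 > 2/3, so the 2:3 crop keeps the full height 1099 and trims width to 1099 × 2/3 = 732.67 px.
Left offset = (914 − 732.67)/2 = 90.67 px; top offset = 0.
Lower-right is two-thirds across and two-thirds down within the crop:
x = 90.67 + 2 × 732.67/3 ≈ 579; y = 0.00 + 2 × 1099.00/3 ≈ 733.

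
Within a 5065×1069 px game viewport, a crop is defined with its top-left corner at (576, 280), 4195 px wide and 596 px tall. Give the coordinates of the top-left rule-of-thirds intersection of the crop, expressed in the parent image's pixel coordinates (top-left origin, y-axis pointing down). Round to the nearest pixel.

One third of the crop width 4195 is 1398.33 px.
One third of the crop height 596 is 198.67 px.
The top-left point is one-third across and one-third down within the crop:
x = 576 + 1 × 1398.33 ≈ 1974; y = 280 + 1 × 198.67 ≈ 479.

x = 1974 px, y = 479 px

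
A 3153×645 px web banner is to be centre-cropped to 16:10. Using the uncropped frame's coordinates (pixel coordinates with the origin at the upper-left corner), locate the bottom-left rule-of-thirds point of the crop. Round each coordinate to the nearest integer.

3153/645 > 16/10, so the 16:10 crop keeps the full height 645 and trims width to 645 × 16/10 = 1032.00 px.
Left offset = (3153 − 1032.00)/2 = 1060.50 px; top offset = 0.
Bottom-left is one-third across and two-thirds down within the crop:
x = 1060.50 + 1 × 1032.00/3 ≈ 1405; y = 0.00 + 2 × 645.00/3 ≈ 430.

(1405, 430)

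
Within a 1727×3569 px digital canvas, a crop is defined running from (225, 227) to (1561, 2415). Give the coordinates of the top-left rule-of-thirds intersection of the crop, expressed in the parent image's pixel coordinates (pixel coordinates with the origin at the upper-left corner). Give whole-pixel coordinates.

x = 670 px, y = 956 px

Crop width = 1561 − 225 = 1336 px; one third is 445.33 px.
Crop height = 2415 − 227 = 2188 px; one third is 729.33 px.
The top-left point is one-third across and one-third down within the crop:
x = 225 + 1 × 445.33 ≈ 670; y = 227 + 1 × 729.33 ≈ 956.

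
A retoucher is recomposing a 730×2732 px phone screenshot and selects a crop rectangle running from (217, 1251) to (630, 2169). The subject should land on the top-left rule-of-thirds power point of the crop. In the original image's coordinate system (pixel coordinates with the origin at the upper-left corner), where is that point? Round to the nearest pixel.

Crop width = 630 − 217 = 413 px; one third is 137.67 px.
Crop height = 2169 − 1251 = 918 px; one third is 306.00 px.
The top-left point is one-third across and one-third down within the crop:
x = 217 + 1 × 137.67 ≈ 355; y = 1251 + 1 × 306.00 ≈ 1557.

(355, 1557)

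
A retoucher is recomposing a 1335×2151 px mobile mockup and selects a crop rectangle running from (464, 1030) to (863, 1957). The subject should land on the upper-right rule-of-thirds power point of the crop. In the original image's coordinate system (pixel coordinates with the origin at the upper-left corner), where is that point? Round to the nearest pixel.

x = 730 px, y = 1339 px

Crop width = 863 − 464 = 399 px; one third is 133.00 px.
Crop height = 1957 − 1030 = 927 px; one third is 309.00 px.
The upper-right point is two-thirds across and one-third down within the crop:
x = 464 + 2 × 133.00 ≈ 730; y = 1030 + 1 × 309.00 ≈ 1339.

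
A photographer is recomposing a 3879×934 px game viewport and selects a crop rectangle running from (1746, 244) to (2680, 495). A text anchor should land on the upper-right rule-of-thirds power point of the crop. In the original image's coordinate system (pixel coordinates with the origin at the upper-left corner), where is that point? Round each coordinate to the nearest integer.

x = 2369 px, y = 328 px

Crop width = 2680 − 1746 = 934 px; one third is 311.33 px.
Crop height = 495 − 244 = 251 px; one third is 83.67 px.
The upper-right point is two-thirds across and one-third down within the crop:
x = 1746 + 2 × 311.33 ≈ 2369; y = 244 + 1 × 83.67 ≈ 328.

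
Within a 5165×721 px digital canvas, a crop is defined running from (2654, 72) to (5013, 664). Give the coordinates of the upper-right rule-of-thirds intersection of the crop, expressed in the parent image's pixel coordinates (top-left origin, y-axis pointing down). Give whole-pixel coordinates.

x = 4227 px, y = 269 px

Crop width = 5013 − 2654 = 2359 px; one third is 786.33 px.
Crop height = 664 − 72 = 592 px; one third is 197.33 px.
The upper-right point is two-thirds across and one-third down within the crop:
x = 2654 + 2 × 786.33 ≈ 4227; y = 72 + 1 × 197.33 ≈ 269.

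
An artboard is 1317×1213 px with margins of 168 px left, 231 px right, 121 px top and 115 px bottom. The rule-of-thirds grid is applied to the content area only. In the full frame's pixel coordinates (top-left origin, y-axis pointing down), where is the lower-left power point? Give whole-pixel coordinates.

Content width = 1317 − 168 − 231 = 918 px; content height = 1213 − 121 − 115 = 977 px.
Lower-left is one-third across and two-thirds down within the content area.
x = 168 + 1 × 918/3 = 168 + 306.00 ≈ 474
y = 121 + 2 × 977/3 = 121 + 651.33 ≈ 772

(474, 772)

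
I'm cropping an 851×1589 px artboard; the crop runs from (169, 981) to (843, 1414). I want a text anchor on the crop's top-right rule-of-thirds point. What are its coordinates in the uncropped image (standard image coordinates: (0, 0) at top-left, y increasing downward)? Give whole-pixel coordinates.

Crop width = 843 − 169 = 674 px; one third is 224.67 px.
Crop height = 1414 − 981 = 433 px; one third is 144.33 px.
The top-right point is two-thirds across and one-third down within the crop:
x = 169 + 2 × 224.67 ≈ 618; y = 981 + 1 × 144.33 ≈ 1125.

(618, 1125)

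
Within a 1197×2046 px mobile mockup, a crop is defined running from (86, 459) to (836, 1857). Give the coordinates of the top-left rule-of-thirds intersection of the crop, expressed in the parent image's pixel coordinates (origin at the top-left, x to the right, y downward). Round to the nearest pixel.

(336, 925)

Crop width = 836 − 86 = 750 px; one third is 250.00 px.
Crop height = 1857 − 459 = 1398 px; one third is 466.00 px.
The top-left point is one-third across and one-third down within the crop:
x = 86 + 1 × 250.00 ≈ 336; y = 459 + 1 × 466.00 ≈ 925.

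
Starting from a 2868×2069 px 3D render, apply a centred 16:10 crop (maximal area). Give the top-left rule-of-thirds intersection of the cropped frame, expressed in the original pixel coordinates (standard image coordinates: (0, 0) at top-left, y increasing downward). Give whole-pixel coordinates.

2868/2069 < 16/10, so the 16:10 crop keeps the full width 2868 and trims height to 2868 × 10/16 = 1792.50 px.
Top offset = (2069 − 1792.50)/2 = 138.25 px; left offset = 0.
Top-left is one-third across and one-third down within the crop:
x = 0.00 + 1 × 2868.00/3 ≈ 956; y = 138.25 + 1 × 1792.50/3 ≈ 736.

(956, 736)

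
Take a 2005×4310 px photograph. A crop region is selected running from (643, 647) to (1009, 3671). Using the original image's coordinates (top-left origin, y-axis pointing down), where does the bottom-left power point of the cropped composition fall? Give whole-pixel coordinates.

Crop width = 1009 − 643 = 366 px; one third is 122.00 px.
Crop height = 3671 − 647 = 3024 px; one third is 1008.00 px.
The bottom-left point is one-third across and two-thirds down within the crop:
x = 643 + 1 × 122.00 ≈ 765; y = 647 + 2 × 1008.00 ≈ 2663.

(765, 2663)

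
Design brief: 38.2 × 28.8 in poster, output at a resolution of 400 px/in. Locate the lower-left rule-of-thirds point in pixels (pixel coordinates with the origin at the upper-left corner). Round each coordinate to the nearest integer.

x = 5093 px, y = 7680 px

In pixels the canvas is 38.2 × 400 = 15280 wide and 28.8 × 400 = 11520 tall.
The lower-left point is one-third across and two-thirds down:
x = 1 × 15280/3 ≈ 5093; y = 2 × 11520/3 ≈ 7680.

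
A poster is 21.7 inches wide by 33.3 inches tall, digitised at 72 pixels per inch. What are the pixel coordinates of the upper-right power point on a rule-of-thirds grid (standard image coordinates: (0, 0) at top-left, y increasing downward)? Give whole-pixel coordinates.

In pixels the canvas is 21.7 × 72 = 1562.4 wide and 33.3 × 72 = 2397.6 tall.
The upper-right point is two-thirds across and one-third down:
x = 2 × 1562.4/3 ≈ 1042; y = 1 × 2397.6/3 ≈ 799.

(1042, 799)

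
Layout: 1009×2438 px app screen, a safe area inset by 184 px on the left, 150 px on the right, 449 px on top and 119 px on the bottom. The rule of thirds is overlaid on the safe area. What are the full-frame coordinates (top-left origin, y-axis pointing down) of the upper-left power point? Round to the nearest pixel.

Content width = 1009 − 184 − 150 = 675 px; content height = 2438 − 449 − 119 = 1870 px.
Upper-left is one-third across and one-third down within the safe area.
x = 184 + 1 × 675/3 = 184 + 225.00 ≈ 409
y = 449 + 1 × 1870/3 = 449 + 623.33 ≈ 1072

(409, 1072)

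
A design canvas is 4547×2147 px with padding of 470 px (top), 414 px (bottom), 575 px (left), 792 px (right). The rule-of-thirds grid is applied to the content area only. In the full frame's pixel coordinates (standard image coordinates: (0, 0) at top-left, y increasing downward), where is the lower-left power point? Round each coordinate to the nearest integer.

Content width = 4547 − 575 − 792 = 3180 px; content height = 2147 − 470 − 414 = 1263 px.
Lower-left is one-third across and two-thirds down within the content area.
x = 575 + 1 × 3180/3 = 575 + 1060.00 ≈ 1635
y = 470 + 2 × 1263/3 = 470 + 842.00 ≈ 1312

x = 1635 px, y = 1312 px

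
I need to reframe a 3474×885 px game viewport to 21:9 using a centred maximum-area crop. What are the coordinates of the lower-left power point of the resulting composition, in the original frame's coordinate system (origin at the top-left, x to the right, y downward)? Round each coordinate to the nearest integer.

x = 1393 px, y = 590 px

3474/885 > 21/9, so the 21:9 crop keeps the full height 885 and trims width to 885 × 21/9 = 2065.00 px.
Left offset = (3474 − 2065.00)/2 = 704.50 px; top offset = 0.
Lower-left is one-third across and two-thirds down within the crop:
x = 704.50 + 1 × 2065.00/3 ≈ 1393; y = 0.00 + 2 × 885.00/3 ≈ 590.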